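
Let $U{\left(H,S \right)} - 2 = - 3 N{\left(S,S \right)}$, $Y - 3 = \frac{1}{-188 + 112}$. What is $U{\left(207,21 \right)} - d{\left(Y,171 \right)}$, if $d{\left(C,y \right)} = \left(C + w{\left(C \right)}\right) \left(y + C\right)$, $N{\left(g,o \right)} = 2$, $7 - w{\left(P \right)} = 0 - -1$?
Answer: $- \frac{9054413}{5776} \approx -1567.6$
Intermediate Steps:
$w{\left(P \right)} = 6$ ($w{\left(P \right)} = 7 - \left(0 - -1\right) = 7 - \left(0 + 1\right) = 7 - 1 = 6$)
$Y = \frac{227}{76}$ ($Y = 3 + \frac{1}{-188 + 112} = 3 + \frac{1}{-76} = 3 - \frac{1}{76} = \frac{227}{76} \approx 2.9868$)
$d{\left(C,y \right)} = \left(6 + C\right) \left(C + y\right)$ ($d{\left(C,y \right)} = \left(C + 6\right) \left(y + C\right) = \left(6 + C\right) \left(C + y\right)$)
$U{\left(H,S \right)} = -4$ ($U{\left(H,S \right)} = 2 - 6 = -4$)
$U{\left(207,21 \right)} - d{\left(Y,171 \right)} = -4 - \left(\left(\frac{227}{76}\right)^{2} + 6 \cdot \frac{227}{76} + 6 \cdot 171 + \frac{227}{76} \cdot 171\right) = -4 - \left(\frac{51529}{5776} + \frac{681}{38} + 1026 + \frac{2043}{4}\right) = -4 - \frac{9031309}{5776} = - \frac{9054413}{5776}$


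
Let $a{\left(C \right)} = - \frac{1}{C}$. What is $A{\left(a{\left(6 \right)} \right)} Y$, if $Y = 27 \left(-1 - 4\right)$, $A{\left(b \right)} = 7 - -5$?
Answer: $-1620$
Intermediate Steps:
$A{\left(b \right)} = 12$ ($A{\left(b \right)} = 7 + 5 = 12$)
$Y = -135$ ($Y = 27 \left(-5\right) = -135$)
$A{\left(a{\left(6 \right)} \right)} Y = 12 \left(-135\right) = -1620$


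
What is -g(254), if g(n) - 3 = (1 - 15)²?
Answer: -199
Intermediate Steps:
g(n) = 199 (g(n) = 3 + (1 - 15)² = 3 + (-14)² = 3 + 196 = 199)
-g(254) = -1*199 = -199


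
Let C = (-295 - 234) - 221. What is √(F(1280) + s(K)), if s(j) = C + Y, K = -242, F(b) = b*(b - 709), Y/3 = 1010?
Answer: 2*√183290 ≈ 856.25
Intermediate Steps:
Y = 3030 (Y = 3*1010 = 3030)
F(b) = b*(-709 + b)
C = -750 (C = -529 - 221 = -750)
s(j) = 2280 (s(j) = -750 + 3030 = 2280)
√(F(1280) + s(K)) = √(1280*(-709 + 1280) + 2280) = √(1280*571 + 2280) = √(730880 + 2280) = √733160 = 2*√183290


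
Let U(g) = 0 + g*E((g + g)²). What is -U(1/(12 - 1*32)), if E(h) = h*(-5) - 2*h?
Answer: -7/2000 ≈ -0.0035000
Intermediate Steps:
E(h) = -7*h (E(h) = -5*h - 2*h = -7*h)
U(g) = -28*g³ (U(g) = 0 + g*(-7*(g + g)²) = 0 + g*(-7*4*g²) = 0 + g*(-28*g²) = 0 - 28*g³ = -28*g³)
-U(1/(12 - 1*32)) = -(-28)*(1/(12 - 1*32))³ = -(-28)*(1/(12 - 32))³ = -(-28)*(1/(-20))³ = -(-28)*(-1/20)³ = -(-28)*(-1)/8000 = -1*7/2000 = -7/2000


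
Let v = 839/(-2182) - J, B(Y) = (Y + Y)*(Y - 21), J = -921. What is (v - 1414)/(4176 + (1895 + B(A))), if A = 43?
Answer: -1076565/17375266 ≈ -0.061960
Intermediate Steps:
B(Y) = 2*Y*(-21 + Y) (B(Y) = (2*Y)*(-21 + Y) = 2*Y*(-21 + Y))
v = 2008783/2182 (v = 839/(-2182) - 1*(-921) = 839*(-1/2182) + 921 = -839/2182 + 921 = 2008783/2182 ≈ 920.62)
(v - 1414)/(4176 + (1895 + B(A))) = (2008783/2182 - 1414)/(4176 + (1895 + 2*43*(-21 + 43))) = -1076565/(2182*(4176 + (1895 + 2*43*22))) = -1076565/(2182*(4176 + (1895 + 1892))) = -1076565/(2182*(4176 + 3787)) = -1076565/2182/7963 = -1076565/2182*1/7963 = -1076565/17375266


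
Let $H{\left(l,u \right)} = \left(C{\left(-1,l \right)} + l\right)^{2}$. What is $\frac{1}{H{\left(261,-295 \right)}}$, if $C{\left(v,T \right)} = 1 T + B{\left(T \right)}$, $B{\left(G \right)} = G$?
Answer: $\frac{1}{613089} \approx 1.6311 \cdot 10^{-6}$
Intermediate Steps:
$C{\left(v,T \right)} = 2 T$ ($C{\left(v,T \right)} = 1 T + T = T + T = 2 T$)
$H{\left(l,u \right)} = 9 l^{2}$ ($H{\left(l,u \right)} = \left(2 l + l\right)^{2} = \left(3 l\right)^{2} = 9 l^{2}$)
$\frac{1}{H{\left(261,-295 \right)}} = \frac{1}{9 \cdot 261^{2}} = \frac{1}{9 \cdot 68121} = \frac{1}{613089}$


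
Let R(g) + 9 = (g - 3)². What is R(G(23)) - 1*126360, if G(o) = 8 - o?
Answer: -126045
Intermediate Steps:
R(g) = -9 + (-3 + g)² (R(g) = -9 + (g - 3)² = -9 + (-3 + g)²)
R(G(23)) - 1*126360 = (8 - 1*23)*(-6 + (8 - 1*23)) - 1*126360 = (8 - 23)*(-6 + (8 - 23)) - 126360 = -15*(-6 - 15) - 126360 = -15*(-21) - 126360 = 315 - 126360 = -126045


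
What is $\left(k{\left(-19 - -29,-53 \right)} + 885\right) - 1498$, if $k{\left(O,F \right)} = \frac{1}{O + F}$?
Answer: $- \frac{26360}{43} \approx -613.02$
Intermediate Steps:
$k{\left(O,F \right)} = \frac{1}{F + O}$
$\left(k{\left(-19 - -29,-53 \right)} + 885\right) - 1498 = \left(\frac{1}{-53 - -10} + 885\right) - 1498 = \left(\frac{1}{-53 + \left(-19 + 29\right)} + 885\right) - 1498 = \left(\frac{1}{-53 + 10} + 885\right) - 1498 = \left(\frac{1}{-43} + 885\right) - 1498 = \left(- \frac{1}{43} + 885\right) - 1498 = \frac{38054}{43} - 1498 = - \frac{26360}{43}$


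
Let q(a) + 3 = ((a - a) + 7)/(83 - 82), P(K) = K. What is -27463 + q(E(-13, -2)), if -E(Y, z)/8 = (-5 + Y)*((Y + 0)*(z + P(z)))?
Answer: -27459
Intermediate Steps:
E(Y, z) = -16*Y*z*(-5 + Y) (E(Y, z) = -8*(-5 + Y)*(Y + 0)*(z + z) = -8*(-5 + Y)*Y*(2*z) = -8*(-5 + Y)*2*Y*z = -16*Y*z*(-5 + Y))
q(a) = 4 (q(a) = -3 + ((a - a) + 7)/(83 - 82) = -3 + (0 + 7)/1 = -3 + 7*1 = -3 + 7 = 4)
-27463 + q(E(-13, -2)) = -27463 + 4 = -27459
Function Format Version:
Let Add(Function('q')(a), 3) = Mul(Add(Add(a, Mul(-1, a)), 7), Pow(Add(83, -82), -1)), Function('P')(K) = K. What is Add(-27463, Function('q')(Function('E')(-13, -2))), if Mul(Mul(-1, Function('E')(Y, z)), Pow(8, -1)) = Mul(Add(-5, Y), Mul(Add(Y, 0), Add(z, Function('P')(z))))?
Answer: -27459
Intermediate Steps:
Function('E')(Y, z) = Mul(-16, Y, z, Add(-5, Y)) (Function('E')(Y, z) = Mul(-8, Mul(Add(-5, Y), Mul(Add(Y, 0), Add(z, z)))) = Mul(-8, Mul(Add(-5, Y), Mul(Y, Mul(2, z)))) = Mul(-8, Mul(Add(-5, Y), Mul(2, Y, z))) = Mul(-8, Mul(2, Y, z, Add(-5, Y))) = Mul(-16, Y, z, Add(-5, Y)))
Function('q')(a) = 4 (Function('q')(a) = Add(-3, Mul(Add(Add(a, Mul(-1, a)), 7), Pow(Add(83, -82), -1))) = Add(-3, Mul(Add(0, 7), Pow(1, -1))) = Add(-3, Mul(7, 1)) = Add(-3, 7) = 4)
Add(-27463, Function('q')(Function('E')(-13, -2))) = Add(-27463, 4) = -27459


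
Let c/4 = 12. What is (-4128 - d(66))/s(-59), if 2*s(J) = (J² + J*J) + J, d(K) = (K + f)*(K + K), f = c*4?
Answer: -25456/2301 ≈ -11.063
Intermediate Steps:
c = 48 (c = 4*12 = 48)
f = 192 (f = 48*4 = 192)
d(K) = 2*K*(192 + K) (d(K) = (K + 192)*(K + K) = (192 + K)*(2*K) = 2*K*(192 + K))
s(J) = J² + J/2 (s(J) = ((J² + J*J) + J)/2 = ((J² + J²) + J)/2 = (2*J² + J)/2 = (J + 2*J²)/2 = J² + J/2)
(-4128 - d(66))/s(-59) = (-4128 - 2*66*(192 + 66))/((-59*(½ - 59))) = (-4128 - 2*66*258)/((-59*(-117/2))) = (-4128 - 1*34056)/(6903/2) = (-4128 - 34056)*(2/6903) = -38184*2/6903 = -25456/2301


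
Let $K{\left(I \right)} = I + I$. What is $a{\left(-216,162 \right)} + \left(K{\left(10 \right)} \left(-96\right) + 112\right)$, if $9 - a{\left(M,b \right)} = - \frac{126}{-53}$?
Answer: $- \frac{95473}{53} \approx -1801.4$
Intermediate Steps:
$a{\left(M,b \right)} = \frac{351}{53}$ ($a{\left(M,b \right)} = 9 - - \frac{126}{-53} = 9 - \left(-126\right) \left(- \frac{1}{53}\right) = 9 - \frac{126}{53} = \frac{351}{53}$)
$K{\left(I \right)} = 2 I$
$a{\left(-216,162 \right)} + \left(K{\left(10 \right)} \left(-96\right) + 112\right) = \frac{351}{53} + \left(2 \cdot 10 \left(-96\right) + 112\right) = \frac{351}{53} + \left(20 \left(-96\right) + 112\right) = \frac{351}{53} + \left(-1920 + 112\right) = \frac{351}{53} - 1808 = - \frac{95473}{53}$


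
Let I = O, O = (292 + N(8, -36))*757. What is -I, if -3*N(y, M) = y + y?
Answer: -651020/3 ≈ -2.1701e+5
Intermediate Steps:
N(y, M) = -2*y/3 (N(y, M) = -(y + y)/3 = -2*y/3)
O = 651020/3 (O = (292 - ⅔*8)*757 = (292 - 16/3)*757 = (860/3)*757 = 651020/3 ≈ 2.1701e+5)
I = 651020/3 ≈ 2.1701e+5
-I = -1*651020/3 = -651020/3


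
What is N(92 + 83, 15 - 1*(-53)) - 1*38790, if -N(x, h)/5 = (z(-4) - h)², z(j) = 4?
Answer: -59270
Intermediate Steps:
N(x, h) = -5*(4 - h)²
N(92 + 83, 15 - 1*(-53)) - 1*38790 = -5*(-4 + (15 - 1*(-53)))² - 1*38790 = -5*(-4 + (15 + 53))² - 38790 = -5*(-4 + 68)² - 38790 = -5*64² - 38790 = -5*4096 - 38790 = -20480 - 38790 = -59270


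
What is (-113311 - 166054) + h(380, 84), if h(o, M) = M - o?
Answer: -279661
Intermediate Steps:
(-113311 - 166054) + h(380, 84) = (-113311 - 166054) + (84 - 1*380) = -279365 + (84 - 380) = -279365 - 296 = -279661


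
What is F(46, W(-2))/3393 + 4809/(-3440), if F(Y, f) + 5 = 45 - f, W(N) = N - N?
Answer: -16179337/11671920 ≈ -1.3862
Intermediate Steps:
W(N) = 0
F(Y, f) = 40 - f (F(Y, f) = -5 + (45 - f) = 40 - f)
F(46, W(-2))/3393 + 4809/(-3440) = (40 - 1*0)/3393 + 4809/(-3440) = (40 + 0)*(1/3393) + 4809*(-1/3440) = 40*(1/3393) - 4809/3440 = 40/3393 - 4809/3440 = -16179337/11671920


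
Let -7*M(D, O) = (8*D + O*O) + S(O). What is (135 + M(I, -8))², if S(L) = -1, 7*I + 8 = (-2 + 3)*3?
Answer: 38613796/2401 ≈ 16082.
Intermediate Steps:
I = -5/7 (I = -8/7 + ((-2 + 3)*3)/7 = -8/7 + (1*3)/7 = -8/7 + (⅐)*3 = -8/7 + 3/7 = -5/7 ≈ -0.71429)
M(D, O) = ⅐ - 8*D/7 - O²/7 (M(D, O) = -((8*D + O*O) - 1)/7 = -((8*D + O²) - 1)/7 = -((O² + 8*D) - 1)/7 = -(-1 + O² + 8*D)/7 = ⅐ - 8*D/7 - O²/7)
(135 + M(I, -8))² = (135 + (⅐ - 8/7*(-5/7) - ⅐*(-8)²))² = (135 + (⅐ + 40/49 - ⅐*64))² = (135 + (⅐ + 40/49 - 64/7))² = (135 - 401/49)² = (6214/49)² = 38613796/2401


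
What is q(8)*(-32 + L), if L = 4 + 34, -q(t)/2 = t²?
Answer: -768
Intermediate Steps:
q(t) = -2*t²
L = 38
q(8)*(-32 + L) = (-2*8²)*(-32 + 38) = -2*64*6 = -128*6 = -768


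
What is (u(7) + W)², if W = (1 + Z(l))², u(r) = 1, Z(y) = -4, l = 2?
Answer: 100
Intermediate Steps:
W = 9 (W = (1 - 4)² = (-3)² = 9)
(u(7) + W)² = (1 + 9)² = 10² = 100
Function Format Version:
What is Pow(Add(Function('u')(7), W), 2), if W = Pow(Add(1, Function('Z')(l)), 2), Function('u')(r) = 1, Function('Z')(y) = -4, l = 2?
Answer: 100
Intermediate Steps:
W = 9 (W = Pow(Add(1, -4), 2) = Pow(-3, 2) = 9)
Pow(Add(Function('u')(7), W), 2) = Pow(Add(1, 9), 2) = Pow(10, 2) = 100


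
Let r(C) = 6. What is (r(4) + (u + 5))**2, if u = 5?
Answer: 256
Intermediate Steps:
(r(4) + (u + 5))**2 = (6 + (5 + 5))**2 = (6 + 10)**2 = 16**2 = 256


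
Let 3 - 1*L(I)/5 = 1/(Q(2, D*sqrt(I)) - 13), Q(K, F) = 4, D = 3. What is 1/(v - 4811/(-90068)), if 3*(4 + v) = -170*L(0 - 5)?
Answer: -2431836/2153215847 ≈ -0.0011294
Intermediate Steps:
L(I) = 140/9 (L(I) = 15 - 5/(4 - 13) = 15 - 5/(-9) = 15 - 5*(-1/9) = 15 + 5/9 = 140/9)
v = -23908/27 (v = -4 + (-170*140/9)/3 = -4 + (1/3)*(-23800/9) = -4 - 23800/27 = -23908/27 ≈ -885.48)
1/(v - 4811/(-90068)) = 1/(-23908/27 - 4811/(-90068)) = 1/(-23908/27 - 4811*(-1/90068)) = 1/(-23908/27 + 4811/90068) = 1/(-2153215847/2431836) = -2431836/2153215847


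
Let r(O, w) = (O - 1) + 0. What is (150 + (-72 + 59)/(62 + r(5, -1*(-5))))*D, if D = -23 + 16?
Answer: -69209/66 ≈ -1048.6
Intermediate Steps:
D = -7
r(O, w) = -1 + O (r(O, w) = (-1 + O) + 0 = -1 + O)
(150 + (-72 + 59)/(62 + r(5, -1*(-5))))*D = (150 + (-72 + 59)/(62 + (-1 + 5)))*(-7) = (150 - 13/(62 + 4))*(-7) = (150 - 13/66)*(-7) = (9887/66)*(-7) = -69209/66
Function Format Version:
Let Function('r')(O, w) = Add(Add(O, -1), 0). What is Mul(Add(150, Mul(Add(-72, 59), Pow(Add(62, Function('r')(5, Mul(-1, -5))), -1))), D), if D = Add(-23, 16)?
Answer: Rational(-69209, 66) ≈ -1048.6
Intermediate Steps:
D = -7
Function('r')(O, w) = Add(-1, O) (Function('r')(O, w) = Add(Add(-1, O), 0) = Add(-1, O))
Mul(Add(150, Mul(Add(-72, 59), Pow(Add(62, Function('r')(5, Mul(-1, -5))), -1))), D) = Mul(Add(150, Mul(Add(-72, 59), Pow(Add(62, Add(-1, 5)), -1))), -7) = Mul(Add(150, Mul(-13, Pow(Add(62, 4), -1))), -7) = Mul(Add(150, Mul(-13, Pow(66, -1))), -7) = Mul(Add(150, Mul(-13, Rational(1, 66))), -7) = Mul(Add(150, Rational(-13, 66)), -7) = Mul(Rational(9887, 66), -7) = Rational(-69209, 66)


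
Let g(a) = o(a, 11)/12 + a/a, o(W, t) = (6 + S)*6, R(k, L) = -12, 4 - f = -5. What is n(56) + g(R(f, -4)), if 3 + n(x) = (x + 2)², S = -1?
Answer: 6729/2 ≈ 3364.5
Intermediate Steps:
f = 9 (f = 4 - 1*(-5) = 4 + 5 = 9)
o(W, t) = 30 (o(W, t) = (6 - 1)*6 = 5*6 = 30)
n(x) = -3 + (2 + x)² (n(x) = -3 + (x + 2)² = -3 + (2 + x)²)
g(a) = 7/2 (g(a) = 30/12 + a/a = 30*(1/12) + 1 = 5/2 + 1 = 7/2)
n(56) + g(R(f, -4)) = (-3 + (2 + 56)²) + 7/2 = (-3 + 58²) + 7/2 = (-3 + 3364) + 7/2 = 3361 + 7/2 = 6729/2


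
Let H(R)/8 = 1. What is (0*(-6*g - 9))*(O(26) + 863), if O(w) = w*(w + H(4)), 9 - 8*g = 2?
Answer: 0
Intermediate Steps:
g = 7/8 (g = 9/8 - ⅛*2 = 9/8 - ¼ = 7/8 ≈ 0.87500)
H(R) = 8 (H(R) = 8*1 = 8)
O(w) = w*(8 + w) (O(w) = w*(w + 8) = w*(8 + w))
(0*(-6*g - 9))*(O(26) + 863) = (0*(-6*7/8 - 9))*(26*(8 + 26) + 863) = (0*(-21/4 - 9))*(26*34 + 863) = (0*(-57/4))*(884 + 863) = 0*1747 = 0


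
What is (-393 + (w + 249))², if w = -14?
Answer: 24964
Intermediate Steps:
(-393 + (w + 249))² = (-393 + (-14 + 249))² = (-393 + 235)² = (-158)² = 24964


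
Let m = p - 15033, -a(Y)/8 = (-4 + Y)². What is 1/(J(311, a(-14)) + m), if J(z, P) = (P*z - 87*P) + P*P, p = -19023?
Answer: 1/6103800 ≈ 1.6383e-7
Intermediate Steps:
a(Y) = -8*(-4 + Y)²
J(z, P) = P² - 87*P + P*z (J(z, P) = (-87*P + P*z) + P² = P² - 87*P + P*z)
m = -34056 (m = -19023 - 15033 = -34056)
1/(J(311, a(-14)) + m) = 1/((-8*(-4 - 14)²)*(-87 - 8*(-4 - 14)² + 311) - 34056) = 1/((-8*(-18)²)*(-87 - 8*(-18)² + 311) - 34056) = 1/((-8*324)*(-87 - 8*324 + 311) - 34056) = 1/(-2592*(-87 - 2592 + 311) - 34056) = 1/(-2592*(-2368) - 34056) = 1/(6137856 - 34056) = 1/6103800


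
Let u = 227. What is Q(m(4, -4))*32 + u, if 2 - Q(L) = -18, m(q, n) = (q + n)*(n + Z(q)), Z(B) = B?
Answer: 867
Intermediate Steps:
m(q, n) = (n + q)**2 (m(q, n) = (q + n)*(n + q) = (n + q)*(n + q) = (n + q)**2)
Q(L) = 20 (Q(L) = 2 - 1*(-18) = 2 + 18 = 20)
Q(m(4, -4))*32 + u = 20*32 + 227 = 640 + 227 = 867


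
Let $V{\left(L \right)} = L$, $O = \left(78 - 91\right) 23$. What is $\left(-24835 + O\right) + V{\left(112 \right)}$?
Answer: $-25022$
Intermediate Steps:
$O = -299$ ($O = \left(-13\right) 23 = -299$)
$\left(-24835 + O\right) + V{\left(112 \right)} = \left(-24835 - 299\right) + 112 = -25134 + 112 = -25022$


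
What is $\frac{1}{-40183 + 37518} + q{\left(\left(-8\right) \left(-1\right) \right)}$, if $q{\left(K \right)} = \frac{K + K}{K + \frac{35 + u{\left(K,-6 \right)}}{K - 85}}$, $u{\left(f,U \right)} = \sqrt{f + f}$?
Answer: $\frac{3282703}{1537705} \approx 2.1348$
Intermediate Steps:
$u{\left(f,U \right)} = \sqrt{2} \sqrt{f}$ ($u{\left(f,U \right)} = \sqrt{2 f} = \sqrt{2} \sqrt{f}$)
$q{\left(K \right)} = \frac{2 K}{K + \frac{35 + \sqrt{2} \sqrt{K}}{-85 + K}}$ ($q{\left(K \right)} = \frac{K + K}{K + \frac{35 + \sqrt{2} \sqrt{K}}{K - 85}} = \frac{2 K}{K + \frac{35 + \sqrt{2} \sqrt{K}}{-85 + K}}$)
$\frac{1}{-40183 + 37518} + q{\left(\left(-8\right) \left(-1\right) \right)} = \frac{1}{-40183 + 37518} + \frac{2 \left(\left(-8\right) \left(-1\right)\right) \left(-85 - -8\right)}{35 + \left(\left(-8\right) \left(-1\right)\right)^{2} - 85 \left(\left(-8\right) \left(-1\right)\right) + \sqrt{2} \sqrt{\left(-8\right) \left(-1\right)}} = \frac{1}{-2665} + 2 \cdot 8 \frac{1}{35 + 8^{2} - 680 + \sqrt{2} \sqrt{8}} \left(-85 + 8\right) = - \frac{1}{2665} + 2 \cdot 8 \frac{1}{35 + 64 - 680 + \sqrt{2} \cdot 2 \sqrt{2}} \left(-77\right) = - \frac{1}{2665} + 2 \cdot 8 \frac{1}{35 + 64 - 680 + 4} \left(-77\right) = - \frac{1}{2665} + 2 \cdot 8 \frac{1}{-577} \left(-77\right) = - \frac{1}{2665} + 2 \cdot 8 \left(- \frac{1}{577}\right) \left(-77\right) = - \frac{1}{2665} + \frac{1232}{577} = \frac{3282703}{1537705}$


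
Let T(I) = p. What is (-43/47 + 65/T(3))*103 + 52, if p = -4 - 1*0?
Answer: -322605/188 ≈ -1716.0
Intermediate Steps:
p = -4 (p = -4 + 0 = -4)
T(I) = -4
(-43/47 + 65/T(3))*103 + 52 = (-43/47 + 65/(-4))*103 + 52 = (-43*1/47 + 65*(-1/4))*103 + 52 = (-43/47 - 65/4)*103 + 52 = -3227/188*103 + 52 = -332381/188 + 52 = -322605/188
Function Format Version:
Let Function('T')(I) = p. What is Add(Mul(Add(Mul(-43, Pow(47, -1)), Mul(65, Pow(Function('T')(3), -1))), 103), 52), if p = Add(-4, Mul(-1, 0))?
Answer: Rational(-322605, 188) ≈ -1716.0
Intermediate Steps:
p = -4 (p = Add(-4, 0) = -4)
Function('T')(I) = -4
Add(Mul(Add(Mul(-43, Pow(47, -1)), Mul(65, Pow(Function('T')(3), -1))), 103), 52) = Add(Mul(Add(Mul(-43, Pow(47, -1)), Mul(65, Pow(-4, -1))), 103), 52) = Add(Mul(Add(Mul(-43, Rational(1, 47)), Mul(65, Rational(-1, 4))), 103), 52) = Add(Mul(Add(Rational(-43, 47), Rational(-65, 4)), 103), 52) = Add(Mul(Rational(-3227, 188), 103), 52) = Add(Rational(-332381, 188), 52) = Rational(-322605, 188)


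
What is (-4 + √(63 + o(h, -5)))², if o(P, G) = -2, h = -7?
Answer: (4 - √61)² ≈ 14.518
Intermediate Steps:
(-4 + √(63 + o(h, -5)))² = (-4 + √(63 - 2))² = (-4 + √61)²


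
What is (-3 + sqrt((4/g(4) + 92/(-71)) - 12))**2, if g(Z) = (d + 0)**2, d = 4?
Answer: (426 - I*sqrt(263055))**2/20164 ≈ -4.0458 - 21.671*I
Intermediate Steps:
g(Z) = 16 (g(Z) = (4 + 0)**2 = 4**2 = 16)
(-3 + sqrt((4/g(4) + 92/(-71)) - 12))**2 = (-3 + sqrt((4/16 + 92/(-71)) - 12))**2 = (-3 + sqrt((4*(1/16) + 92*(-1/71)) - 12))**2 = (-3 + sqrt((1/4 - 92/71) - 12))**2 = (-3 + sqrt(-297/284 - 12))**2 = (-3 + sqrt(-3705/284))**2 = (-3 + I*sqrt(263055)/142)**2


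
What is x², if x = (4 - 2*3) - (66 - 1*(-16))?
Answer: 7056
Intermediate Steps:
x = -84 (x = (4 - 6) - (66 + 16) = -2 - 1*82 = -2 - 82 = -84)
x² = (-84)² = 7056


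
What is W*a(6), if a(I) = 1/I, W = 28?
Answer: 14/3 ≈ 4.6667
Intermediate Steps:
W*a(6) = 28/6 = 28*(⅙) = 14/3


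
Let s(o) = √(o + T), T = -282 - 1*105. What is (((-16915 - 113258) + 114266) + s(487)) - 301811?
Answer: -317708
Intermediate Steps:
T = -387 (T = -282 - 105 = -387)
s(o) = √(-387 + o) (s(o) = √(o - 387) = √(-387 + o))
(((-16915 - 113258) + 114266) + s(487)) - 301811 = (((-16915 - 113258) + 114266) + √(-387 + 487)) - 301811 = ((-130173 + 114266) + √100) - 301811 = (-15907 + 10) - 301811 = -15897 - 301811 = -317708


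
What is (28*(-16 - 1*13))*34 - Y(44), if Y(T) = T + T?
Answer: -27696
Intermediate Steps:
Y(T) = 2*T
(28*(-16 - 1*13))*34 - Y(44) = (28*(-16 - 1*13))*34 - 2*44 = (28*(-16 - 13))*34 - 1*88 = (28*(-29))*34 - 88 = -812*34 - 88 = -27608 - 88 = -27696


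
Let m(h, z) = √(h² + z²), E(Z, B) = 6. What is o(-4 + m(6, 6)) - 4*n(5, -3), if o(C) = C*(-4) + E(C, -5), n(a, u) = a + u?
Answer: 14 - 24*√2 ≈ -19.941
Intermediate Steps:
o(C) = 6 - 4*C (o(C) = C*(-4) + 6 = -4*C + 6 = 6 - 4*C)
o(-4 + m(6, 6)) - 4*n(5, -3) = (6 - 4*(-4 + √(6² + 6²))) - 4*(5 - 3) = (6 - 4*(-4 + √(36 + 36))) - 4*2 = (6 - 4*(-4 + √72)) - 8 = (6 - 4*(-4 + 6*√2)) - 8 = (6 + (16 - 24*√2)) - 8 = (22 - 24*√2) - 8 = 14 - 24*√2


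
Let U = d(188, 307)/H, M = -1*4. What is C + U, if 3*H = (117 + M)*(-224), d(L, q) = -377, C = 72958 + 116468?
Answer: 4794752043/25312 ≈ 1.8943e+5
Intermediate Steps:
C = 189426
M = -4
H = -25312/3 (H = ((117 - 4)*(-224))/3 = (113*(-224))/3 = (⅓)*(-25312) = -25312/3 ≈ -8437.3)
U = 1131/25312 (U = -377/(-25312/3) = -377*(-3/25312) = 1131/25312 ≈ 0.044682)
C + U = 189426 + 1131/25312 = 4794752043/25312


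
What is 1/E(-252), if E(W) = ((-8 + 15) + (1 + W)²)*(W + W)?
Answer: -1/31756032 ≈ -3.1490e-8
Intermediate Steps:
E(W) = 2*W*(7 + (1 + W)²) (E(W) = (7 + (1 + W)²)*(2*W) = 2*W*(7 + (1 + W)²))
1/E(-252) = 1/(2*(-252)*(7 + (1 - 252)²)) = 1/(2*(-252)*(7 + (-251)²)) = 1/(2*(-252)*(7 + 63001)) = 1/(2*(-252)*63008) = 1/(-31756032) = -1/31756032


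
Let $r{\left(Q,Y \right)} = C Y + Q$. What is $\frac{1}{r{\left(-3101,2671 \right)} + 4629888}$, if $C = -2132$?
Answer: $- \frac{1}{1067785} \approx -9.3652 \cdot 10^{-7}$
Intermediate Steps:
$r{\left(Q,Y \right)} = Q - 2132 Y$ ($r{\left(Q,Y \right)} = - 2132 Y + Q = Q - 2132 Y$)
$\frac{1}{r{\left(-3101,2671 \right)} + 4629888} = \frac{1}{\left(-3101 - 5694572\right) + 4629888} = \frac{1}{-5697673 + 4629888} = \frac{1}{-1067785} = - \frac{1}{1067785}$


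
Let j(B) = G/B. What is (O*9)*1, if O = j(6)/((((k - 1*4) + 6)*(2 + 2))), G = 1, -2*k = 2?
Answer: 3/8 ≈ 0.37500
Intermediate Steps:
k = -1 (k = -½*2 = -1)
j(B) = 1/B
O = 1/24 (O = 1/(6*((((-1 - 1*4) + 6)*(2 + 2)))) = 1/(6*((((-1 - 4) + 6)*4))) = 1/(6*(((-5 + 6)*4))) = 1/(6*((1*4))) = (⅙)/4 = (⅙)*(¼) = 1/24 ≈ 0.041667)
(O*9)*1 = ((1/24)*9)*1 = (3/8)*1 = 3/8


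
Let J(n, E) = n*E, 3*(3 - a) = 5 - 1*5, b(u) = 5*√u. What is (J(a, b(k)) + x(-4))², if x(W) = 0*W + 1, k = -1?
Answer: -224 + 30*I ≈ -224.0 + 30.0*I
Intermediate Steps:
a = 3 (a = 3 - (5 - 1*5)/3 = 3 - (5 - 5)/3 = 3 - ⅓*0 = 3 + 0 = 3)
J(n, E) = E*n
x(W) = 1 (x(W) = 0 + 1 = 1)
(J(a, b(k)) + x(-4))² = ((5*√(-1))*3 + 1)² = ((5*I)*3 + 1)² = (15*I + 1)² = (1 + 15*I)²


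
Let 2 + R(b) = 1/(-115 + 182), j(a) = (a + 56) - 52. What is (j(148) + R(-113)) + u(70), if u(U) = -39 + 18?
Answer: 8644/67 ≈ 129.01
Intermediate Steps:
j(a) = 4 + a (j(a) = (56 + a) - 52 = 4 + a)
u(U) = -21
R(b) = -133/67 (R(b) = -2 + 1/(-115 + 182) = -2 + 1/67 = -133/67)
(j(148) + R(-113)) + u(70) = ((4 + 148) - 133/67) - 21 = (152 - 133/67) - 21 = 10051/67 - 21 = 8644/67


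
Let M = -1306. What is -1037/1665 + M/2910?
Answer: -173072/161505 ≈ -1.0716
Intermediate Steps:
-1037/1665 + M/2910 = -1037/1665 - 1306/2910 = -1037*1/1665 - 1306*1/2910 = -1037/1665 - 653/1455 = -173072/161505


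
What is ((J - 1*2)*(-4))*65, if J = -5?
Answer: 1820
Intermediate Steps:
((J - 1*2)*(-4))*65 = ((-5 - 1*2)*(-4))*65 = ((-5 - 2)*(-4))*65 = -7*(-4)*65 = 28*65 = 1820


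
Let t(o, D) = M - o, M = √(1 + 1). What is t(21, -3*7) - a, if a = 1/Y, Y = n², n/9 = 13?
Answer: -287470/13689 + √2 ≈ -19.586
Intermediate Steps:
n = 117 (n = 9*13 = 117)
M = √2 ≈ 1.4142
Y = 13689 (Y = 117² = 13689)
t(o, D) = √2 - o
a = 1/13689 ≈ 7.3051e-5
t(21, -3*7) - a = (√2 - 1*21) - 1*1/13689 = (√2 - 21) - 1/13689 = (-21 + √2) - 1/13689 = -287470/13689 + √2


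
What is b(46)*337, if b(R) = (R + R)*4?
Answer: 124016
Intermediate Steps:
b(R) = 8*R (b(R) = (2*R)*4 = 8*R)
b(46)*337 = (8*46)*337 = 368*337 = 124016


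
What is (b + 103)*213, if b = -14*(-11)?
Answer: 54741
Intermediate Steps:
b = 154
(b + 103)*213 = (154 + 103)*213 = 257*213 = 54741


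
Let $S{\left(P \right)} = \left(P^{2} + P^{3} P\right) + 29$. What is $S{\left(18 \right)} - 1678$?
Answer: $103651$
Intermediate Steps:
$S{\left(P \right)} = 29 + P^{2} + P^{4}$ ($S{\left(P \right)} = \left(P^{2} + P^{4}\right) + 29 = 29 + P^{2} + P^{4}$)
$S{\left(18 \right)} - 1678 = \left(29 + 18^{2} + 18^{4}\right) - 1678 = \left(29 + 324 + 104976\right) - 1678 = 105329 - 1678 = 103651$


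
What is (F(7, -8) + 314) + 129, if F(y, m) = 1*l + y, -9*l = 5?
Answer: 4045/9 ≈ 449.44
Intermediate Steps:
l = -5/9 (l = -⅑*5 = -5/9 ≈ -0.55556)
F(y, m) = -5/9 + y (F(y, m) = 1*(-5/9) + y = -5/9 + y)
(F(7, -8) + 314) + 129 = ((-5/9 + 7) + 314) + 129 = (58/9 + 314) + 129 = 2884/9 + 129 = 4045/9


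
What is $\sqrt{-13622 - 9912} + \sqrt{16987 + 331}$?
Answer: $\sqrt{17318} + 41 i \sqrt{14} \approx 131.6 + 153.41 i$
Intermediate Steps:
$\sqrt{-13622 - 9912} + \sqrt{16987 + 331} = \sqrt{-23534} + \sqrt{17318} = 41 i \sqrt{14} + \sqrt{17318} = \sqrt{17318} + 41 i \sqrt{14}$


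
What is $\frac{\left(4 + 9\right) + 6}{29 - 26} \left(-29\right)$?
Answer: $- \frac{551}{3} \approx -183.67$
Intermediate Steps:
$\frac{\left(4 + 9\right) + 6}{29 - 26} \left(-29\right) = \frac{13 + 6}{3} \left(-29\right) = \frac{1}{3} \cdot 19 \left(-29\right) = \frac{19}{3} \left(-29\right) = - \frac{551}{3}$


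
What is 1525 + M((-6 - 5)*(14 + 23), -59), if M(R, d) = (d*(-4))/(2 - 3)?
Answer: 1289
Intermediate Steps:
M(R, d) = 4*d (M(R, d) = -4*d/(-1) = -4*d*(-1) = 4*d)
1525 + M((-6 - 5)*(14 + 23), -59) = 1525 + 4*(-59) = 1525 - 236 = 1289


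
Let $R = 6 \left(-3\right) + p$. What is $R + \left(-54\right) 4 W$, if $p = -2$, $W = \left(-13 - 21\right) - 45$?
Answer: $17044$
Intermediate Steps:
$W = -79$ ($W = -34 - 45 = -79$)
$R = -20$ ($R = 6 \left(-3\right) - 2 = -18 - 2 = -20$)
$R + \left(-54\right) 4 W = -20 + \left(-54\right) 4 \left(-79\right) = -20 - -17064 = -20 + 17064 = 17044$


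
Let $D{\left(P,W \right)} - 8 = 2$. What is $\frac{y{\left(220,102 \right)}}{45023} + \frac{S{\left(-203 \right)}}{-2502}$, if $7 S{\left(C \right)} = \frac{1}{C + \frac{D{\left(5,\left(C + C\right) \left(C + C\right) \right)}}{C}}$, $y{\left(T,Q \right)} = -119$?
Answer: $- \frac{12271156955}{4643219198574} \approx -0.0026428$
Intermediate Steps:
$D{\left(P,W \right)} = 10$ ($D{\left(P,W \right)} = 8 + 2 = 10$)
$S{\left(C \right)} = \frac{1}{7 \left(C + \frac{10}{C}\right)}$
$\frac{y{\left(220,102 \right)}}{45023} + \frac{S{\left(-203 \right)}}{-2502} = - \frac{119}{45023} + \frac{\frac{1}{7} \left(-203\right) \frac{1}{10 + \left(-203\right)^{2}}}{-2502} = \left(-119\right) \frac{1}{45023} + \frac{1}{7} \left(-203\right) \frac{1}{10 + 41209} \left(- \frac{1}{2502}\right) = - \frac{119}{45023} + \frac{1}{7} \left(-203\right) \frac{1}{41219} \left(- \frac{1}{2502}\right) = - \frac{119}{45023} - - \frac{29}{103129938} = - \frac{119}{45023} + \frac{29}{103129938} = - \frac{12271156955}{4643219198574}$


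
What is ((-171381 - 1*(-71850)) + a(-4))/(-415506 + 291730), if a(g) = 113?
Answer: 49709/61888 ≈ 0.80321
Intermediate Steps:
((-171381 - 1*(-71850)) + a(-4))/(-415506 + 291730) = ((-171381 - 1*(-71850)) + 113)/(-415506 + 291730) = ((-171381 + 71850) + 113)/(-123776) = (-99531 + 113)*(-1/123776) = -99418*(-1/123776) = 49709/61888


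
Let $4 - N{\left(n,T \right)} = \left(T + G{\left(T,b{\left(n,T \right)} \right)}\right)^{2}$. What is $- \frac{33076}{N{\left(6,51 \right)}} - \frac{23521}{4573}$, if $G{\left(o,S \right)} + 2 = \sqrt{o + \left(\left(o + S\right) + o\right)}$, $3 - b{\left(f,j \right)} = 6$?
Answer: $\frac{88849712489}{7692714319} - \frac{16207240 \sqrt{6}}{5046609} \approx 3.6833$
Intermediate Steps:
$b{\left(f,j \right)} = -3$ ($b{\left(f,j \right)} = 3 - 6 = -3$)
$G{\left(o,S \right)} = -2 + \sqrt{S + 3 o}$ ($G{\left(o,S \right)} = -2 + \sqrt{o + \left(\left(o + S\right) + o\right)} = -2 + \sqrt{o + \left(\left(S + o\right) + o\right)} = -2 + \sqrt{o + \left(S + 2 o\right)} = -2 + \sqrt{S + 3 o}$)
$N{\left(n,T \right)} = 4 - \left(-2 + T + \sqrt{-3 + 3 T}\right)^{2}$ ($N{\left(n,T \right)} = 4 - \left(T + \left(-2 + \sqrt{-3 + 3 T}\right)\right)^{2} = 4 - \left(-2 + T + \sqrt{-3 + 3 T}\right)^{2}$)
$- \frac{33076}{N{\left(6,51 \right)}} - \frac{23521}{4573} = - \frac{33076}{4 - \left(-2 + 51 + \sqrt{3} \sqrt{-1 + 51}\right)^{2}} - \frac{23521}{4573} = - \frac{33076}{4 - \left(-2 + 51 + \sqrt{3} \sqrt{50}\right)^{2}} - \frac{23521}{4573} = - \frac{33076}{4 - \left(-2 + 51 + \sqrt{3} \cdot 5 \sqrt{2}\right)^{2}} - \frac{23521}{4573} = - \frac{33076}{4 - \left(-2 + 51 + 5 \sqrt{6}\right)^{2}} - \frac{23521}{4573} = - \frac{33076}{4 - \left(49 + 5 \sqrt{6}\right)^{2}} - \frac{23521}{4573} = - \frac{23521}{4573} - \frac{33076}{4 - \left(49 + 5 \sqrt{6}\right)^{2}}$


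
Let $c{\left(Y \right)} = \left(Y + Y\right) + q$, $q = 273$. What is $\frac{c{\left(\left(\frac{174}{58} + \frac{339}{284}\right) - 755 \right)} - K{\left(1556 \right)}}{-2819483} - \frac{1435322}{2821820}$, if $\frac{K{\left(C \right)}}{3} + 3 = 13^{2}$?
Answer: $- \frac{71745389743114}{141220304963315} \approx -0.50804$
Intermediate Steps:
$K{\left(C \right)} = 498$ ($K{\left(C \right)} = -9 + 3 \cdot 13^{2} = -9 + 3 \cdot 169 = -9 + 507 = 498$)
$c{\left(Y \right)} = 273 + 2 Y$ ($c{\left(Y \right)} = \left(Y + Y\right) + 273 = 2 Y + 273 = 273 + 2 Y$)
$\frac{c{\left(\left(\frac{174}{58} + \frac{339}{284}\right) - 755 \right)} - K{\left(1556 \right)}}{-2819483} - \frac{1435322}{2821820} = \frac{\left(273 + 2 \left(\left(\frac{174}{58} + \frac{339}{284}\right) - 755\right)\right) - 498}{-2819483} - \frac{1435322}{2821820} = \left(\left(273 + 2 \left(\left(174 \cdot \frac{1}{58} + 339 \cdot \frac{1}{284}\right) - 755\right)\right) - 498\right) \left(- \frac{1}{2819483}\right) - \frac{717661}{1410910} = \left(\left(273 + 2 \left(\left(3 + \frac{339}{284}\right) - 755\right)\right) - 498\right) \left(- \frac{1}{2819483}\right) - \frac{717661}{1410910} = \left(\left(273 + 2 \left(\frac{1191}{284} - 755\right)\right) - 498\right) \left(- \frac{1}{2819483}\right) - \frac{717661}{1410910} = \left(\left(273 + 2 \left(- \frac{213229}{284}\right)\right) - 498\right) \left(- \frac{1}{2819483}\right) - \frac{717661}{1410910} = \left(\left(273 - \frac{213229}{142}\right) - 498\right) \left(- \frac{1}{2819483}\right) - \frac{717661}{1410910} = \left(- \frac{174463}{142} - 498\right) \left(- \frac{1}{2819483}\right) - \frac{717661}{1410910} = \left(- \frac{245179}{142}\right) \left(- \frac{1}{2819483}\right) - \frac{717661}{1410910} = \frac{245179}{400366586} - \frac{717661}{1410910} = - \frac{71745389743114}{141220304963315}$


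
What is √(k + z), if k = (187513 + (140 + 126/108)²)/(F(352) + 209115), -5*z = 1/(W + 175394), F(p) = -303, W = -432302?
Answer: √4467100583092116256635/67056841620 ≈ 0.99671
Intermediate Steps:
z = 1/1284540 (z = -1/(5*(-432302 + 175394)) = -⅕/(-256908) = -⅕*(-1/256908) = 1/1284540 ≈ 7.7849e-7)
k = 7467877/7517232 (k = (187513 + (140 + 126/108)²)/(-303 + 209115) = (187513 + (140 + 126*(1/108))²)/208812 = (187513 + (140 + 7/6)²)*(1/208812) = (187513 + (847/6)²)*(1/208812) = (187513 + 717409/36)*(1/208812) = (7467877/36)*(1/208812) = 7467877/7517232 ≈ 0.99343)
√(k + z) = √(7467877/7517232 + 1/1284540) = √(799399519901/804682099440) = √4467100583092116256635/67056841620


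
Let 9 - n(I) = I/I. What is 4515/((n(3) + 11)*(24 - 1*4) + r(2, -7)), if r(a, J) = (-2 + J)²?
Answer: 4515/461 ≈ 9.7939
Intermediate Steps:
n(I) = 8 (n(I) = 9 - I/I = 9 - 1*1 = 9 - 1 = 8)
4515/((n(3) + 11)*(24 - 1*4) + r(2, -7)) = 4515/((8 + 11)*(24 - 1*4) + (-2 - 7)²) = 4515/(19*(24 - 4) + (-9)²) = 4515/(19*20 + 81) = 4515/(380 + 81) = 4515/461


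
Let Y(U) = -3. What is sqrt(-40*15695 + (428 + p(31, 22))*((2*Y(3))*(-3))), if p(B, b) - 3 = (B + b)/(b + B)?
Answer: 2*I*sqrt(155006) ≈ 787.42*I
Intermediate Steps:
p(B, b) = 4 (p(B, b) = 3 + (B + b)/(b + B) = 3 + (B + b)/(B + b) = 3 + 1 = 4)
sqrt(-40*15695 + (428 + p(31, 22))*((2*Y(3))*(-3))) = sqrt(-40*15695 + (428 + 4)*((2*(-3))*(-3))) = sqrt(-627800 + 432*(-6*(-3))) = sqrt(-627800 + 432*18) = sqrt(-627800 + 7776) = sqrt(-620024) = 2*I*sqrt(155006)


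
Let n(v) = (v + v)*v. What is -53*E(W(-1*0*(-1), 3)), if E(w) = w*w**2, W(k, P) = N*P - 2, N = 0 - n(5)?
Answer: 186125824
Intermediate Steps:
n(v) = 2*v**2 (n(v) = (2*v)*v = 2*v**2)
N = -50 (N = 0 - 2*5**2 = 0 - 2*25 = 0 - 1*50 = 0 - 50 = -50)
W(k, P) = -2 - 50*P (W(k, P) = -50*P - 2 = -2 - 50*P)
E(w) = w**3
-53*E(W(-1*0*(-1), 3)) = -53*(-2 - 50*3)**3 = -53*(-2 - 150)**3 = -53*(-152)**3 = -53*(-3511808) = 186125824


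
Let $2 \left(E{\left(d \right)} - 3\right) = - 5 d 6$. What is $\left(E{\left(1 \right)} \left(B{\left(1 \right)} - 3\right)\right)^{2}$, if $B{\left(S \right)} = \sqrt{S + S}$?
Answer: $1584 - 864 \sqrt{2} \approx 362.12$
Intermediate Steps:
$E{\left(d \right)} = 3 - 15 d$ ($E{\left(d \right)} = 3 + \frac{- 5 d 6}{2} = 3 + \frac{\left(-30\right) d}{2} = 3 - 15 d$)
$B{\left(S \right)} = \sqrt{2} \sqrt{S}$ ($B{\left(S \right)} = \sqrt{2 S} = \sqrt{2} \sqrt{S}$)
$\left(E{\left(1 \right)} \left(B{\left(1 \right)} - 3\right)\right)^{2} = \left(\left(3 - 15\right) \left(\sqrt{2} \sqrt{1} - 3\right)\right)^{2} = \left(\left(3 - 15\right) \left(\sqrt{2} \cdot 1 - 3\right)\right)^{2} = \left(- 12 \left(\sqrt{2} - 3\right)\right)^{2} = \left(- 12 \left(-3 + \sqrt{2}\right)\right)^{2} = \left(36 - 12 \sqrt{2}\right)^{2}$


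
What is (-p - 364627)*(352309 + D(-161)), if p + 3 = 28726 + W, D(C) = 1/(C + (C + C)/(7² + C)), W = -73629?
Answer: -142490338465317/1265 ≈ -1.1264e+11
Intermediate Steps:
D(C) = 1/(C + 2*C/(49 + C)) (D(C) = 1/(C + (2*C)/(49 + C)) = 1/(C + 2*C/(49 + C)))
p = -44906 (p = -3 + (28726 - 73629) = -3 - 44903 = -44906)
(-p - 364627)*(352309 + D(-161)) = (-1*(-44906) - 364627)*(352309 + (49 - 161)/((-161)*(51 - 161))) = (44906 - 364627)*(352309 - 1/161*(-112)/(-110)) = -319721*(352309 - 1/161*(-1/110)*(-112)) = -319721*(352309 - 8/1265) = -319721*445670877/1265 = -142490338465317/1265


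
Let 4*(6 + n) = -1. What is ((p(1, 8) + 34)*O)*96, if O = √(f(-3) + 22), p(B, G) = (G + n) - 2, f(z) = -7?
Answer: 3240*√15 ≈ 12548.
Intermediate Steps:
n = -25/4 (n = -6 + (¼)*(-1) = -6 - ¼ = -25/4 ≈ -6.2500)
p(B, G) = -33/4 + G (p(B, G) = (G - 25/4) - 2 = (-25/4 + G) - 2 = -33/4 + G)
O = √15 (O = √(-7 + 22) = √15 ≈ 3.8730)
((p(1, 8) + 34)*O)*96 = (((-33/4 + 8) + 34)*√15)*96 = ((-¼ + 34)*√15)*96 = (135*√15/4)*96 = 3240*√15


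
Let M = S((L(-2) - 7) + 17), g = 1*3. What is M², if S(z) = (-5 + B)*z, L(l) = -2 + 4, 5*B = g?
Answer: 69696/25 ≈ 2787.8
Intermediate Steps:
g = 3
B = ⅗ (B = (⅕)*3 = ⅗ ≈ 0.60000)
L(l) = 2
S(z) = -22*z/5 (S(z) = (-5 + ⅗)*z = -22*z/5)
M = -264/5 (M = -22*((2 - 7) + 17)/5 = -22*(-5 + 17)/5 = -22/5*12 = -264/5 ≈ -52.800)
M² = (-264/5)² = 69696/25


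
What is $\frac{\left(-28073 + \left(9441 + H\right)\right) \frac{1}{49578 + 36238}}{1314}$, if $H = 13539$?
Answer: $- \frac{5093}{112762224} \approx -4.5166 \cdot 10^{-5}$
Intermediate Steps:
$\frac{\left(-28073 + \left(9441 + H\right)\right) \frac{1}{49578 + 36238}}{1314} = \frac{\left(-28073 + \left(9441 + 13539\right)\right) \frac{1}{49578 + 36238}}{1314} = \frac{-28073 + 22980}{85816} \cdot \frac{1}{1314} = \left(-5093\right) \frac{1}{85816} \cdot \frac{1}{1314} = \left(- \frac{5093}{85816}\right) \frac{1}{1314} = - \frac{5093}{112762224}$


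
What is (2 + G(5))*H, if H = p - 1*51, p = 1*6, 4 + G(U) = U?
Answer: -135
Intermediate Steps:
G(U) = -4 + U
p = 6
H = -45 (H = 6 - 1*51 = 6 - 51 = -45)
(2 + G(5))*H = (2 + (-4 + 5))*(-45) = (2 + 1)*(-45) = 3*(-45) = -135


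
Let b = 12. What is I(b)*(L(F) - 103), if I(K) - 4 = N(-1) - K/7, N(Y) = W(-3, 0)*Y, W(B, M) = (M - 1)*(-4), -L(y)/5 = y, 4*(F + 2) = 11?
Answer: 183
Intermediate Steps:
F = ¾ (F = -2 + (¼)*11 = -2 + 11/4 = ¾ ≈ 0.75000)
L(y) = -5*y
W(B, M) = 4 - 4*M (W(B, M) = (-1 + M)*(-4) = 4 - 4*M)
N(Y) = 4*Y (N(Y) = (4 - 4*0)*Y = (4 + 0)*Y = 4*Y)
I(K) = -K/7 (I(K) = 4 + (4*(-1) - K/7) = 4 + (-4 - K/7) = -K/7)
I(b)*(L(F) - 103) = (-⅐*12)*(-5*¾ - 103) = -12*(-15/4 - 103)/7 = -12/7*(-427/4) = 183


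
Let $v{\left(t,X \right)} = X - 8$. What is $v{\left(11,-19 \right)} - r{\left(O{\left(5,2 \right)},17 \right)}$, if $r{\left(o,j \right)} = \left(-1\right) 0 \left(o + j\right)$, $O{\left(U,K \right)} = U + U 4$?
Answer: $-27$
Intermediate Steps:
$O{\left(U,K \right)} = 5 U$ ($O{\left(U,K \right)} = U + 4 U = 5 U$)
$v{\left(t,X \right)} = -8 + X$
$r{\left(o,j \right)} = 0$ ($r{\left(o,j \right)} = 0 \left(j + o\right) = 0$)
$v{\left(11,-19 \right)} - r{\left(O{\left(5,2 \right)},17 \right)} = \left(-8 - 19\right) - 0 = -27 + 0 = -27$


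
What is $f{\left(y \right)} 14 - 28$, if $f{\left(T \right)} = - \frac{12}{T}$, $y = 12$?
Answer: $-42$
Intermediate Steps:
$f{\left(y \right)} 14 - 28 = - \frac{12}{12} \cdot 14 - 28 = \left(-12\right) \frac{1}{12} \cdot 14 - 28 = \left(-1\right) 14 - 28 = -14 - 28 = -42$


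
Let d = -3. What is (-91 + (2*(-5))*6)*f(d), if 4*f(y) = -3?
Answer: 453/4 ≈ 113.25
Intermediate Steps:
f(y) = -¾ (f(y) = (¼)*(-3) = -¾)
(-91 + (2*(-5))*6)*f(d) = (-91 + (2*(-5))*6)*(-¾) = (-91 - 10*6)*(-¾) = (-91 - 60)*(-¾) = -151*(-¾) = 453/4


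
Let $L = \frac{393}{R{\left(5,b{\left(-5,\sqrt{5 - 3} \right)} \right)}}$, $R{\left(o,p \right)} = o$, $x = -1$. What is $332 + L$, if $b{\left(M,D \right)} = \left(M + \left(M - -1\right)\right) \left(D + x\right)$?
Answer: $\frac{2053}{5} \approx 410.6$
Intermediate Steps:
$b{\left(M,D \right)} = \left(1 + 2 M\right) \left(-1 + D\right)$ ($b{\left(M,D \right)} = \left(M + \left(M - -1\right)\right) \left(D - 1\right) = \left(M + \left(M + 1\right)\right) \left(-1 + D\right) = \left(M + \left(1 + M\right)\right) \left(-1 + D\right) = \left(1 + 2 M\right) \left(-1 + D\right)$)
$L = \frac{393}{5} \approx 78.6$
$332 + L = 332 + \frac{393}{5} = \frac{2053}{5}$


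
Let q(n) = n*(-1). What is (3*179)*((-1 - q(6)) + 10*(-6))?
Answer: -29535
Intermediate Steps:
q(n) = -n
(3*179)*((-1 - q(6)) + 10*(-6)) = (3*179)*((-1 - (-1)*6) + 10*(-6)) = 537*((-1 - 1*(-6)) - 60) = 537*((-1 + 6) - 60) = 537*(5 - 60) = 537*(-55) = -29535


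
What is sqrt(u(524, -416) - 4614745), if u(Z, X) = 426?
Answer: I*sqrt(4614319) ≈ 2148.1*I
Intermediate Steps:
sqrt(u(524, -416) - 4614745) = sqrt(426 - 4614745) = sqrt(-4614319) = I*sqrt(4614319)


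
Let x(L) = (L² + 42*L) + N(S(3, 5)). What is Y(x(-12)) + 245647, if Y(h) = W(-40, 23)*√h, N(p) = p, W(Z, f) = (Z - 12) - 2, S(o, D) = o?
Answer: 245647 - 54*I*√357 ≈ 2.4565e+5 - 1020.3*I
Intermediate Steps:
W(Z, f) = -14 + Z (W(Z, f) = (-12 + Z) - 2 = -14 + Z)
x(L) = 3 + L² + 42*L (x(L) = (L² + 42*L) + 3 = 3 + L² + 42*L)
Y(h) = -54*√h (Y(h) = (-14 - 40)*√h = -54*√h)
Y(x(-12)) + 245647 = -54*√(3 + (-12)² + 42*(-12)) + 245647 = -54*√(3 + 144 - 504) + 245647 = -54*I*√357 + 245647 = 245647 - 54*I*√357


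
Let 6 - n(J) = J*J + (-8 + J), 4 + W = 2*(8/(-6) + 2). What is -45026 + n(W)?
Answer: -405148/9 ≈ -45016.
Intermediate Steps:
W = -8/3 (W = -4 + 2*(8/(-6) + 2) = -4 + 2*(8*(-⅙) + 2) = -4 + 2*(-4/3 + 2) = -4 + 2*(⅔) = -4 + 4/3 = -8/3 ≈ -2.6667)
n(J) = 14 - J - J² (n(J) = 6 - (J*J + (-8 + J)) = 6 - (J² + (-8 + J)) = 6 - (-8 + J + J²) = 6 + (8 - J - J²) = 14 - J - J²)
-45026 + n(W) = -45026 + (14 - 1*(-8/3) - (-8/3)²) = -45026 + (14 + 8/3 - 1*64/9) = -45026 + (14 + 8/3 - 64/9) = -45026 + 86/9 = -405148/9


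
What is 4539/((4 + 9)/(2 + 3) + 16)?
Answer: 7565/31 ≈ 244.03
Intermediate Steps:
4539/((4 + 9)/(2 + 3) + 16) = 4539/(13/5 + 16) = 4539/(93/5) = 4539*(5/93) = 7565/31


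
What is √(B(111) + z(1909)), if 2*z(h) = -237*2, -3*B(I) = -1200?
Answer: √163 ≈ 12.767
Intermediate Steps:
B(I) = 400 (B(I) = -⅓*(-1200) = 400)
z(h) = -237 (z(h) = (-237*2)/2 = (½)*(-474) = -237)
√(B(111) + z(1909)) = √(400 - 237) = √163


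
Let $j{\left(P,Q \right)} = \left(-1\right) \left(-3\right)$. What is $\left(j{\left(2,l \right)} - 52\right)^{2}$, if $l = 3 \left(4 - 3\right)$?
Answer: $2401$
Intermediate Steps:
$l = 3$ ($l = 3 \cdot 1 = 3$)
$j{\left(P,Q \right)} = 3$
$\left(j{\left(2,l \right)} - 52\right)^{2} = \left(3 - 52\right)^{2} = \left(-49\right)^{2} = 2401$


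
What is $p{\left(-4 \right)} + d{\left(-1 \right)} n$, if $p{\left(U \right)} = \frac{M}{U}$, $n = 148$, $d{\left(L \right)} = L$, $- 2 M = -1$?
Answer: $- \frac{1185}{8} \approx -148.13$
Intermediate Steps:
$M = \frac{1}{2}$ ($M = \left(- \frac{1}{2}\right) \left(-1\right) = \frac{1}{2} \approx 0.5$)
$p{\left(U \right)} = \frac{1}{2 U}$
$p{\left(-4 \right)} + d{\left(-1 \right)} n = \frac{1}{2 \left(-4\right)} - 148 = \frac{1}{2} \left(- \frac{1}{4}\right) - 148 = - \frac{1}{8} - 148 = - \frac{1185}{8}$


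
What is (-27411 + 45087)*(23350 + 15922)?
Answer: 694171872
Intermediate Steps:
(-27411 + 45087)*(23350 + 15922) = 17676*39272 = 694171872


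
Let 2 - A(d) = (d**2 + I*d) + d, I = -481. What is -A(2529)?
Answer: 5181919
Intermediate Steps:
A(d) = 2 - d**2 + 480*d (A(d) = 2 - ((d**2 - 481*d) + d) = 2 - (d**2 - 480*d) = 2 + (-d**2 + 480*d) = 2 - d**2 + 480*d)
-A(2529) = -(2 - 1*2529**2 + 480*2529) = -(2 - 1*6395841 + 1213920) = -(2 - 6395841 + 1213920) = -1*(-5181919) = 5181919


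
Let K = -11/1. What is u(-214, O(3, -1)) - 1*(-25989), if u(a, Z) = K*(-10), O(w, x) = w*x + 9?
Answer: 26099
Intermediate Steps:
K = -11 (K = -11*1 = -11)
O(w, x) = 9 + w*x
u(a, Z) = 110 (u(a, Z) = -11*(-10) = 110)
u(-214, O(3, -1)) - 1*(-25989) = 110 - 1*(-25989) = 110 + 25989 = 26099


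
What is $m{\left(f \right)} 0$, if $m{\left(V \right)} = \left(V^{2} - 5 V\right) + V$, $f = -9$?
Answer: $0$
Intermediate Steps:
$m{\left(V \right)} = V^{2} - 4 V$
$m{\left(f \right)} 0 = - 9 \left(-4 - 9\right) 0 = \left(-9\right) \left(-13\right) 0 = 117 \cdot 0 = 0$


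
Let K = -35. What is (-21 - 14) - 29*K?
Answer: 980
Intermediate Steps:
(-21 - 14) - 29*K = (-21 - 14) - 29*(-35) = -35 + 1015 = 980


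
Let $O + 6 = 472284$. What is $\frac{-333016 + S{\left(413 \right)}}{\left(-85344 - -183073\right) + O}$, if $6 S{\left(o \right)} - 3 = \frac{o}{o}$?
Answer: $- \frac{999046}{1710021} \approx -0.58423$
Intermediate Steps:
$O = 472278$ ($O = -6 + 472284 = 472278$)
$S{\left(o \right)} = \frac{2}{3}$ ($S{\left(o \right)} = \frac{1}{2} + \frac{o \frac{1}{o}}{6} = \frac{1}{2} + \frac{1}{6} \cdot 1 = \frac{1}{2} + \frac{1}{6} = \frac{2}{3}$)
$\frac{-333016 + S{\left(413 \right)}}{\left(-85344 - -183073\right) + O} = \frac{-333016 + \frac{2}{3}}{\left(-85344 - -183073\right) + 472278} = - \frac{999046}{3 \left(\left(-85344 + 183073\right) + 472278\right)} = - \frac{999046}{3 \left(97729 + 472278\right)} = - \frac{999046}{3 \cdot 570007} = \left(- \frac{999046}{3}\right) \frac{1}{570007} = - \frac{999046}{1710021}$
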